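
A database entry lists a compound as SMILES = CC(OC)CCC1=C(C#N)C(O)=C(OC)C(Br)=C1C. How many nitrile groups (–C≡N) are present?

The nitrile motif appears at heavy-atom position 9 in the SMILES.
Other groups present: 2 ether, 1 hydroxyl.
Nitrile count: 1.

1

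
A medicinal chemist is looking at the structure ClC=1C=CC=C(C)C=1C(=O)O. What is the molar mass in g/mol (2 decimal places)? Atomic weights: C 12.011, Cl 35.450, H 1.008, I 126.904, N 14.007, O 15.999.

First, the molecular formula is C8H7ClO2 (counting implicit H from valence).
  C: 8 × 12.011 = 96.088
  Cl: 1 × 35.450 = 35.450
  H: 7 × 1.008 = 7.056
  O: 2 × 15.999 = 31.998
Sum: 8×12.011 + 1×35.450 + 7×1.008 + 2×15.999 = 170.592 → 170.59 g/mol.

170.59 g/mol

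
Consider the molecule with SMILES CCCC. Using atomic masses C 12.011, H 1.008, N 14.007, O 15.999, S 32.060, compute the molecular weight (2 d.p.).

58.12 g/mol

First, the molecular formula is C4H10 (counting implicit H from valence).
  C: 4 × 12.011 = 48.044
  H: 10 × 1.008 = 10.080
Sum: 4×12.011 + 10×1.008 = 58.124 → 58.12 g/mol.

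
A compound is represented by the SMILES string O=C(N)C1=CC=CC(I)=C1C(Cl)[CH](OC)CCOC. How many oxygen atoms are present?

Scan the SMILES for O atoms (remember two-letter symbols like Cl and Br are single atoms).
Oxygen count: 3.

3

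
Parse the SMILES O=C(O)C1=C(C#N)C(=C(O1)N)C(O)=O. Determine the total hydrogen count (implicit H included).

4

Walk through each heavy atom and fill implicit hydrogens from standard valence (C 4, N 3, O 2, S 2, halogen 1):
  atom 1: O, bond orders sum to 2 (valence 2) → 0 H
  atom 2: C, bond orders sum to 4 (valence 4) → 0 H
  atom 3: O, bond orders sum to 1 (valence 2) → 1 H
  atom 4: C, bond orders sum to 4 (valence 4) → 0 H
  atom 5: C, bond orders sum to 4 (valence 4) → 0 H
  atom 6: C, bond orders sum to 4 (valence 4) → 0 H
  atom 7: N, bond orders sum to 3 (valence 3) → 0 H
  atom 8: C, bond orders sum to 4 (valence 4) → 0 H
  atom 9: C, bond orders sum to 4 (valence 4) → 0 H
  atom 10: O, bond orders sum to 2 (valence 2) → 0 H
  atom 11: N, bond orders sum to 1 (valence 3) → 2 H
  atom 12: C, bond orders sum to 4 (valence 4) → 0 H
  atom 13: O, bond orders sum to 1 (valence 2) → 1 H
  atom 14: O, bond orders sum to 2 (valence 2) → 0 H
Total hydrogens: 4.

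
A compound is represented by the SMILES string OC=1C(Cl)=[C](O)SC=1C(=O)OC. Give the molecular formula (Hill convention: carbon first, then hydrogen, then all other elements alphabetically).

C6H5ClO4S

Walk through each heavy atom and fill implicit hydrogens from standard valence (C 4, N 3, O 2, S 2, halogen 1):
  atom 1: O, bond orders sum to 1 (valence 2) → 1 H
  atom 2: C, bond orders sum to 4 (valence 4) → 0 H
  atom 3: C, bond orders sum to 4 (valence 4) → 0 H
  atom 4: Cl (halogen, monovalent) → 0 H
  atom 5: C with explicit H count 0
  atom 6: O, bond orders sum to 1 (valence 2) → 1 H
  atom 7: S, bond orders sum to 2 (valence 2) → 0 H
  atom 8: C, bond orders sum to 4 (valence 4) → 0 H
  atom 9: C, bond orders sum to 4 (valence 4) → 0 H
  atom 10: O, bond orders sum to 2 (valence 2) → 0 H
  atom 11: O, bond orders sum to 2 (valence 2) → 0 H
  atom 12: C, bond orders sum to 1 (valence 4) → 3 H
Totals → C:6, H:5, Cl:1, O:4, S:1.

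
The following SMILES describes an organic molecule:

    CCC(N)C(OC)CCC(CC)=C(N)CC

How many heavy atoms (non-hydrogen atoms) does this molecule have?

16

Every atom symbol written in the SMILES (organic subset) is one heavy atom; implicit H are not written.
Heavy atoms by element → C:13, N:2, O:1.
Total: 16.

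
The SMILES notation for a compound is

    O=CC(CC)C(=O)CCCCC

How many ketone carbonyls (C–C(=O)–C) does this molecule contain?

1

The ketone motif appears at heavy-atom position 6 in the SMILES.
Other groups present: 1 aldehyde.
Ketone count: 1.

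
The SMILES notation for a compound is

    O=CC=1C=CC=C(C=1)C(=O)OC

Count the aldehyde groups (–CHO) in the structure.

1

The aldehyde motif appears at heavy-atom position 2 in the SMILES.
Other groups present: 1 ester.
Aldehyde count: 1.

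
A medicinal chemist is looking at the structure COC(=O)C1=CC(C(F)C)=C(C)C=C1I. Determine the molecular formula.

C11H12FIO2

Walk through each heavy atom and fill implicit hydrogens from standard valence (C 4, N 3, O 2, S 2, halogen 1):
  atom 1: C, bond orders sum to 1 (valence 4) → 3 H
  atom 2: O, bond orders sum to 2 (valence 2) → 0 H
  atom 3: C, bond orders sum to 4 (valence 4) → 0 H
  atom 4: O, bond orders sum to 2 (valence 2) → 0 H
  atom 5: C, bond orders sum to 4 (valence 4) → 0 H
  atom 6: C, bond orders sum to 3 (valence 4) → 1 H
  atom 7: C, bond orders sum to 4 (valence 4) → 0 H
  atom 8: C, bond orders sum to 3 (valence 4) → 1 H
  atom 9: F (halogen, monovalent) → 0 H
  atom 10: C, bond orders sum to 1 (valence 4) → 3 H
  atom 11: C, bond orders sum to 4 (valence 4) → 0 H
  atom 12: C, bond orders sum to 1 (valence 4) → 3 H
  atom 13: C, bond orders sum to 3 (valence 4) → 1 H
  atom 14: C, bond orders sum to 4 (valence 4) → 0 H
  atom 15: I (halogen, monovalent) → 0 H
Totals → C:11, H:12, F:1, I:1, O:2.
In Hill order: C11H12FIO2.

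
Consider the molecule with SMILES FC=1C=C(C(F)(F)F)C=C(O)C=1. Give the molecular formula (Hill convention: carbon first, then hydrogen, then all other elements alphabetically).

C7H4F4O

Walk through each heavy atom and fill implicit hydrogens from standard valence (C 4, N 3, O 2, S 2, halogen 1):
  atom 1: F (halogen, monovalent) → 0 H
  atom 2: C, bond orders sum to 4 (valence 4) → 0 H
  atom 3: C, bond orders sum to 3 (valence 4) → 1 H
  atom 4: C, bond orders sum to 4 (valence 4) → 0 H
  atom 5: C, bond orders sum to 4 (valence 4) → 0 H
  atom 6: F (halogen, monovalent) → 0 H
  atom 7: F (halogen, monovalent) → 0 H
  atom 8: F (halogen, monovalent) → 0 H
  atom 9: C, bond orders sum to 3 (valence 4) → 1 H
  atom 10: C, bond orders sum to 4 (valence 4) → 0 H
  atom 11: O, bond orders sum to 1 (valence 2) → 1 H
  atom 12: C, bond orders sum to 3 (valence 4) → 1 H
Totals → C:7, H:4, F:4, O:1.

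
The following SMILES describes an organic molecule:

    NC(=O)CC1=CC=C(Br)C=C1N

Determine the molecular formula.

Walk through each heavy atom and fill implicit hydrogens from standard valence (C 4, N 3, O 2, S 2, halogen 1):
  atom 1: N, bond orders sum to 1 (valence 3) → 2 H
  atom 2: C, bond orders sum to 4 (valence 4) → 0 H
  atom 3: O, bond orders sum to 2 (valence 2) → 0 H
  atom 4: C, bond orders sum to 2 (valence 4) → 2 H
  atom 5: C, bond orders sum to 4 (valence 4) → 0 H
  atom 6: C, bond orders sum to 3 (valence 4) → 1 H
  atom 7: C, bond orders sum to 3 (valence 4) → 1 H
  atom 8: C, bond orders sum to 4 (valence 4) → 0 H
  atom 9: Br (halogen, monovalent) → 0 H
  atom 10: C, bond orders sum to 3 (valence 4) → 1 H
  atom 11: C, bond orders sum to 4 (valence 4) → 0 H
  atom 12: N, bond orders sum to 1 (valence 3) → 2 H
Totals → C:8, H:9, Br:1, N:2, O:1.

C8H9BrN2O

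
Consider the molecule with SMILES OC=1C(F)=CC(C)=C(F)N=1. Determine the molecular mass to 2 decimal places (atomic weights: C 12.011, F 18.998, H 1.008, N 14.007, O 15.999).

First, the molecular formula is C6H5F2NO (counting implicit H from valence).
  C: 6 × 12.011 = 72.066
  F: 2 × 18.998 = 37.996
  H: 5 × 1.008 = 5.040
  N: 1 × 14.007 = 14.007
  O: 1 × 15.999 = 15.999
Sum: 6×12.011 + 2×18.998 + 5×1.008 + 1×14.007 + 1×15.999 = 145.108 → 145.11 g/mol.

145.11 g/mol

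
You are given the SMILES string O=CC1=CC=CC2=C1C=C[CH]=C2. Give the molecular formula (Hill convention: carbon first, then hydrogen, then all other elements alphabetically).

C11H8O

Walk through each heavy atom and fill implicit hydrogens from standard valence (C 4, N 3, O 2, S 2, halogen 1):
  atom 1: O, bond orders sum to 2 (valence 2) → 0 H
  atom 2: C, bond orders sum to 3 (valence 4) → 1 H
  atom 3: C, bond orders sum to 4 (valence 4) → 0 H
  atom 4: C, bond orders sum to 3 (valence 4) → 1 H
  atom 5: C, bond orders sum to 3 (valence 4) → 1 H
  atom 6: C, bond orders sum to 3 (valence 4) → 1 H
  atom 7: C, bond orders sum to 4 (valence 4) → 0 H
  atom 8: C, bond orders sum to 4 (valence 4) → 0 H
  atom 9: C, bond orders sum to 3 (valence 4) → 1 H
  atom 10: C, bond orders sum to 3 (valence 4) → 1 H
  atom 11: C with explicit H count 1
  atom 12: C, bond orders sum to 3 (valence 4) → 1 H
Totals → C:11, H:8, O:1.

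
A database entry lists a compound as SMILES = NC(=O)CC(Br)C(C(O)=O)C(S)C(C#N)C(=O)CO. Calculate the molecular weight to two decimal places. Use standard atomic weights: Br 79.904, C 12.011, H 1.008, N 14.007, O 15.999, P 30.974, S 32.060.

353.19 g/mol

First, the molecular formula is C10H13BrN2O5S (counting implicit H from valence).
  Br: 1 × 79.904 = 79.904
  C: 10 × 12.011 = 120.110
  H: 13 × 1.008 = 13.104
  N: 2 × 14.007 = 28.014
  O: 5 × 15.999 = 79.995
  S: 1 × 32.060 = 32.060
Sum: 1×79.904 + 10×12.011 + 13×1.008 + 2×14.007 + 5×15.999 + 1×32.060 = 353.187 → 353.19 g/mol.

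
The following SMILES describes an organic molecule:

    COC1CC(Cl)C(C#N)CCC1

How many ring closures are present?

In SMILES, each pair of matching ring-closure digits denotes one ring-closing bond; the number of such bonds equals the number of independent rings.
Ring-closure bonds here: 1.

1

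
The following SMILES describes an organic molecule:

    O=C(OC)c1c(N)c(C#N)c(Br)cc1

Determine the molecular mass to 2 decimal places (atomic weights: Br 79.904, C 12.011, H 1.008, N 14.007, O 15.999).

255.07 g/mol

First, the molecular formula is C9H7BrN2O2 (counting implicit H from valence).
  Br: 1 × 79.904 = 79.904
  C: 9 × 12.011 = 108.099
  H: 7 × 1.008 = 7.056
  N: 2 × 14.007 = 28.014
  O: 2 × 15.999 = 31.998
Sum: 1×79.904 + 9×12.011 + 7×1.008 + 2×14.007 + 2×15.999 = 255.071 → 255.07 g/mol.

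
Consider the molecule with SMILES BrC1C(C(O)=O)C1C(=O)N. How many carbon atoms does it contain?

5

Count every carbon token in the SMILES (each C, including those in ring-closure positions and inside branches).
Carbon count: 5.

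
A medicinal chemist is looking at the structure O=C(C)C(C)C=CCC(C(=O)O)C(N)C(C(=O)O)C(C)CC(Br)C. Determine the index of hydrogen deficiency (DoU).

Degree of unsaturation = (number of rings) + (number of π bonds).
Ring closures in the SMILES: 0.
π bonds: 4 double bonds (each 1 DoU) → 4 DoU from unsaturation.
Total DoU = 0 + 4 = 4.

4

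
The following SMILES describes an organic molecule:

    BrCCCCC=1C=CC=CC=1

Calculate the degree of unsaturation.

Degree of unsaturation = (number of rings) + (number of π bonds).
Ring closures in the SMILES: 1.
π bonds: 3 double bonds (each 1 DoU) → 3 DoU from unsaturation.
Total DoU = 1 + 3 = 4.

4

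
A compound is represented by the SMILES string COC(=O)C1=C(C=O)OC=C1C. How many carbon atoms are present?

Count every carbon token in the SMILES (each C, including those in ring-closure positions and inside branches).
Carbon count: 8.

8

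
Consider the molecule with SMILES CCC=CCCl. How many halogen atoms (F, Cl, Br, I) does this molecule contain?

1

Halogen atoms appear at heavy-atom position 6 (1×Cl).
Other groups present: 1 alkene.
Halogen count: 1.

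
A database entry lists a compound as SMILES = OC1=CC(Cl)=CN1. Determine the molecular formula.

Walk through each heavy atom and fill implicit hydrogens from standard valence (C 4, N 3, O 2, S 2, halogen 1):
  atom 1: O, bond orders sum to 1 (valence 2) → 1 H
  atom 2: C, bond orders sum to 4 (valence 4) → 0 H
  atom 3: C, bond orders sum to 3 (valence 4) → 1 H
  atom 4: C, bond orders sum to 4 (valence 4) → 0 H
  atom 5: Cl (halogen, monovalent) → 0 H
  atom 6: C, bond orders sum to 3 (valence 4) → 1 H
  atom 7: N, bond orders sum to 2 (valence 3) → 1 H
Totals → C:4, H:4, Cl:1, N:1, O:1.

C4H4ClNO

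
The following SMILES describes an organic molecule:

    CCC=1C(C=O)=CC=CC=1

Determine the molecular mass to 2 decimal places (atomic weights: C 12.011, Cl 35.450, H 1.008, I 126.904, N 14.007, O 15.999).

134.18 g/mol

First, the molecular formula is C9H10O (counting implicit H from valence).
  C: 9 × 12.011 = 108.099
  H: 10 × 1.008 = 10.080
  O: 1 × 15.999 = 15.999
Sum: 9×12.011 + 10×1.008 + 1×15.999 = 134.178 → 134.18 g/mol.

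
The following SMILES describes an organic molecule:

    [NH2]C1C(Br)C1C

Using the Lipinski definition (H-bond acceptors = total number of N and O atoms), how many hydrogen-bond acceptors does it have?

N atoms: 1; O atoms: 0.
Lipinski HBA = 1 + 0 = 1.

1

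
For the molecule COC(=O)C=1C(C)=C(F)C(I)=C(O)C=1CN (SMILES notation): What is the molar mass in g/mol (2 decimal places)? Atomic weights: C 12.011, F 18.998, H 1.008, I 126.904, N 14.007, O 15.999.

339.10 g/mol

First, the molecular formula is C10H11FINO3 (counting implicit H from valence).
  C: 10 × 12.011 = 120.110
  F: 1 × 18.998 = 18.998
  H: 11 × 1.008 = 11.088
  I: 1 × 126.904 = 126.904
  N: 1 × 14.007 = 14.007
  O: 3 × 15.999 = 47.997
Sum: 10×12.011 + 1×18.998 + 11×1.008 + 1×126.904 + 1×14.007 + 3×15.999 = 339.104 → 339.10 g/mol.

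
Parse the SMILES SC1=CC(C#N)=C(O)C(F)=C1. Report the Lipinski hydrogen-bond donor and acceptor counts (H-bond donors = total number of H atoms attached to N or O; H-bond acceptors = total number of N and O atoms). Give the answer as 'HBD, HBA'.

1, 2

Donors: find every N or O and count the H atoms it carries.
  atom 6 (N): bond orders sum to 3 → 0 H
  atom 8 (O): bond orders sum to 1 → 1 H
Lipinski HBD = 1.
Acceptors: N atoms = 1, O atoms = 1 → HBA = 2.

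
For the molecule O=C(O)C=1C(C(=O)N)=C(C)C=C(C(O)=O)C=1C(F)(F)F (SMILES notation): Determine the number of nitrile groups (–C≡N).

Scan the SMILES for the nitrile motif — none present.
Groups that are present: 1 amide, 2 carboxylic acid.

0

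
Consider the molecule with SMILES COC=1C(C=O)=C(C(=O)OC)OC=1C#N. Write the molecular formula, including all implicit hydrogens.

C9H7NO5

Walk through each heavy atom and fill implicit hydrogens from standard valence (C 4, N 3, O 2, S 2, halogen 1):
  atom 1: C, bond orders sum to 1 (valence 4) → 3 H
  atom 2: O, bond orders sum to 2 (valence 2) → 0 H
  atom 3: C, bond orders sum to 4 (valence 4) → 0 H
  atom 4: C, bond orders sum to 4 (valence 4) → 0 H
  atom 5: C, bond orders sum to 3 (valence 4) → 1 H
  atom 6: O, bond orders sum to 2 (valence 2) → 0 H
  atom 7: C, bond orders sum to 4 (valence 4) → 0 H
  atom 8: C, bond orders sum to 4 (valence 4) → 0 H
  atom 9: O, bond orders sum to 2 (valence 2) → 0 H
  atom 10: O, bond orders sum to 2 (valence 2) → 0 H
  atom 11: C, bond orders sum to 1 (valence 4) → 3 H
  atom 12: O, bond orders sum to 2 (valence 2) → 0 H
  atom 13: C, bond orders sum to 4 (valence 4) → 0 H
  atom 14: C, bond orders sum to 4 (valence 4) → 0 H
  atom 15: N, bond orders sum to 3 (valence 3) → 0 H
Totals → C:9, H:7, N:1, O:5.
In Hill order: C9H7NO5.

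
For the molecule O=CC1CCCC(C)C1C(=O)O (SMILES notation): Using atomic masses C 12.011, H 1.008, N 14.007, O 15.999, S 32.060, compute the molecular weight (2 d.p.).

170.21 g/mol

First, the molecular formula is C9H14O3 (counting implicit H from valence).
  C: 9 × 12.011 = 108.099
  H: 14 × 1.008 = 14.112
  O: 3 × 15.999 = 47.997
Sum: 9×12.011 + 14×1.008 + 3×15.999 = 170.208 → 170.21 g/mol.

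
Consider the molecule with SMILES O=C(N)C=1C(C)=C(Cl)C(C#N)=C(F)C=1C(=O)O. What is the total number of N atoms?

2

Scan the SMILES for N atoms (remember two-letter symbols like Cl and Br are single atoms).
Nitrogen count: 2.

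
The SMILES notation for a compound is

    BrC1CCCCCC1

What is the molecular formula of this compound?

Walk through each heavy atom and fill implicit hydrogens from standard valence (C 4, N 3, O 2, S 2, halogen 1):
  atom 1: Br (halogen, monovalent) → 0 H
  atom 2: C, bond orders sum to 3 (valence 4) → 1 H
  atom 3: C, bond orders sum to 2 (valence 4) → 2 H
  atom 4: C, bond orders sum to 2 (valence 4) → 2 H
  atom 5: C, bond orders sum to 2 (valence 4) → 2 H
  atom 6: C, bond orders sum to 2 (valence 4) → 2 H
  atom 7: C, bond orders sum to 2 (valence 4) → 2 H
  atom 8: C, bond orders sum to 2 (valence 4) → 2 H
Totals → C:7, H:13, Br:1.
In Hill order: C7H13Br.

C7H13Br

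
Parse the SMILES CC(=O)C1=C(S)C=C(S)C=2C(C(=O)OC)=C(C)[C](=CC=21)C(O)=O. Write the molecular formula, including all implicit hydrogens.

C16H14O5S2

Walk through each heavy atom and fill implicit hydrogens from standard valence (C 4, N 3, O 2, S 2, halogen 1):
  atom 1: C, bond orders sum to 1 (valence 4) → 3 H
  atom 2: C, bond orders sum to 4 (valence 4) → 0 H
  atom 3: O, bond orders sum to 2 (valence 2) → 0 H
  atom 4: C, bond orders sum to 4 (valence 4) → 0 H
  atom 5: C, bond orders sum to 4 (valence 4) → 0 H
  atom 6: S, bond orders sum to 1 (valence 2) → 1 H
  atom 7: C, bond orders sum to 3 (valence 4) → 1 H
  atom 8: C, bond orders sum to 4 (valence 4) → 0 H
  atom 9: S, bond orders sum to 1 (valence 2) → 1 H
  atom 10: C, bond orders sum to 4 (valence 4) → 0 H
  atom 11: C, bond orders sum to 4 (valence 4) → 0 H
  atom 12: C, bond orders sum to 4 (valence 4) → 0 H
  atom 13: O, bond orders sum to 2 (valence 2) → 0 H
  atom 14: O, bond orders sum to 2 (valence 2) → 0 H
  atom 15: C, bond orders sum to 1 (valence 4) → 3 H
  atom 16: C, bond orders sum to 4 (valence 4) → 0 H
  atom 17: C, bond orders sum to 1 (valence 4) → 3 H
  atom 18: C with explicit H count 0
  atom 19: C, bond orders sum to 3 (valence 4) → 1 H
  atom 20: C, bond orders sum to 4 (valence 4) → 0 H
  atom 21: C, bond orders sum to 4 (valence 4) → 0 H
  atom 22: O, bond orders sum to 1 (valence 2) → 1 H
  atom 23: O, bond orders sum to 2 (valence 2) → 0 H
Totals → C:16, H:14, O:5, S:2.
In Hill order: C16H14O5S2.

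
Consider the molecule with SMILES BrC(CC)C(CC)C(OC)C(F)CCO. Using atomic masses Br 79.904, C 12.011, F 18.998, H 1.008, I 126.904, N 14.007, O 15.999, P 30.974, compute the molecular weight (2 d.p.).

285.20 g/mol

First, the molecular formula is C11H22BrFO2 (counting implicit H from valence).
  Br: 1 × 79.904 = 79.904
  C: 11 × 12.011 = 132.121
  F: 1 × 18.998 = 18.998
  H: 22 × 1.008 = 22.176
  O: 2 × 15.999 = 31.998
Sum: 1×79.904 + 11×12.011 + 1×18.998 + 22×1.008 + 2×15.999 = 285.197 → 285.20 g/mol.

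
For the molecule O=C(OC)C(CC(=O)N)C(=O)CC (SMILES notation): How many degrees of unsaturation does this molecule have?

3

Molecular formula: C8H13NO4.
DoU = (2C + 2 + N − H − X) / 2, where X is the halogen count and O/S are ignored.
    = (2·8 + 2 + 1 − 13 − 0) / 2 = 6 / 2 = 3.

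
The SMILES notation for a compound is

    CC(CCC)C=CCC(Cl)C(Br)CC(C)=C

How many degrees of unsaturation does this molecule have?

Molecular formula: C14H24BrCl.
DoU = (2C + 2 + N − H − X) / 2, where X is the halogen count and O/S are ignored.
    = (2·14 + 2 + 0 − 24 − 2) / 2 = 4 / 2 = 2.

2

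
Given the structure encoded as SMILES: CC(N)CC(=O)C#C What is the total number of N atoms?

1

Scan the SMILES for N atoms (remember two-letter symbols like Cl and Br are single atoms).
Nitrogen count: 1.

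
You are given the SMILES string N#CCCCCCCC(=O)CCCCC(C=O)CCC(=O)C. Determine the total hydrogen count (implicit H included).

29

Walk through each heavy atom and fill implicit hydrogens from standard valence (C 4, N 3, O 2, S 2, halogen 1):
  atom 1: N, bond orders sum to 3 (valence 3) → 0 H
  atom 2: C, bond orders sum to 4 (valence 4) → 0 H
  atom 3: C, bond orders sum to 2 (valence 4) → 2 H
  atom 4: C, bond orders sum to 2 (valence 4) → 2 H
  atom 5: C, bond orders sum to 2 (valence 4) → 2 H
  atom 6: C, bond orders sum to 2 (valence 4) → 2 H
  atom 7: C, bond orders sum to 2 (valence 4) → 2 H
  atom 8: C, bond orders sum to 2 (valence 4) → 2 H
  atom 9: C, bond orders sum to 4 (valence 4) → 0 H
  atom 10: O, bond orders sum to 2 (valence 2) → 0 H
  atom 11: C, bond orders sum to 2 (valence 4) → 2 H
  atom 12: C, bond orders sum to 2 (valence 4) → 2 H
  atom 13: C, bond orders sum to 2 (valence 4) → 2 H
  atom 14: C, bond orders sum to 2 (valence 4) → 2 H
  atom 15: C, bond orders sum to 3 (valence 4) → 1 H
  atom 16: C, bond orders sum to 3 (valence 4) → 1 H
  atom 17: O, bond orders sum to 2 (valence 2) → 0 H
  atom 18: C, bond orders sum to 2 (valence 4) → 2 H
  atom 19: C, bond orders sum to 2 (valence 4) → 2 H
  atom 20: C, bond orders sum to 4 (valence 4) → 0 H
  atom 21: O, bond orders sum to 2 (valence 2) → 0 H
  atom 22: C, bond orders sum to 1 (valence 4) → 3 H
Total hydrogens: 29.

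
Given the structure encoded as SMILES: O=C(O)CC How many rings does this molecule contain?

0

In SMILES, each pair of matching ring-closure digits denotes one ring-closing bond; the number of such bonds equals the number of independent rings.
Ring-closure bonds here: 0.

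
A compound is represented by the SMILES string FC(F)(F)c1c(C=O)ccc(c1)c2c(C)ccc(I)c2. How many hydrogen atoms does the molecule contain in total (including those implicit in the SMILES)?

10

Walk through each heavy atom and fill implicit hydrogens from standard valence (C 4, N 3, O 2, S 2, halogen 1); for lowercase aromatic atoms, an aromatic c carries 1 H when it has two neighbours and 0 H with three, and aromatic n carries 0 H:
  atom 1: F (halogen, monovalent) → 0 H
  atom 2: C, bond orders sum to 4 (valence 4) → 0 H
  atom 3: F (halogen, monovalent) → 0 H
  atom 4: F (halogen, monovalent) → 0 H
  atom 5: aromatic c, 3 neighbours → 0 H
  atom 6: aromatic c, 3 neighbours → 0 H
  atom 7: C, bond orders sum to 3 (valence 4) → 1 H
  atom 8: O, bond orders sum to 2 (valence 2) → 0 H
  atom 9: aromatic c, 2 neighbours → 1 H
  atom 10: aromatic c, 2 neighbours → 1 H
  atom 11: aromatic c, 3 neighbours → 0 H
  atom 12: aromatic c, 2 neighbours → 1 H
  atom 13: aromatic c, 3 neighbours → 0 H
  atom 14: aromatic c, 3 neighbours → 0 H
  atom 15: C, bond orders sum to 1 (valence 4) → 3 H
  atom 16: aromatic c, 2 neighbours → 1 H
  atom 17: aromatic c, 2 neighbours → 1 H
  atom 18: aromatic c, 3 neighbours → 0 H
  atom 19: I (halogen, monovalent) → 0 H
  atom 20: aromatic c, 2 neighbours → 1 H
Total hydrogens: 10.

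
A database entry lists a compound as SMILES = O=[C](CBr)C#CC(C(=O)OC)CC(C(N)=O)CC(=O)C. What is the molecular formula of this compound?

Walk through each heavy atom and fill implicit hydrogens from standard valence (C 4, N 3, O 2, S 2, halogen 1):
  atom 1: O, bond orders sum to 2 (valence 2) → 0 H
  atom 2: C with explicit H count 0
  atom 3: C, bond orders sum to 2 (valence 4) → 2 H
  atom 4: Br (halogen, monovalent) → 0 H
  atom 5: C, bond orders sum to 4 (valence 4) → 0 H
  atom 6: C, bond orders sum to 4 (valence 4) → 0 H
  atom 7: C, bond orders sum to 3 (valence 4) → 1 H
  atom 8: C, bond orders sum to 4 (valence 4) → 0 H
  atom 9: O, bond orders sum to 2 (valence 2) → 0 H
  atom 10: O, bond orders sum to 2 (valence 2) → 0 H
  atom 11: C, bond orders sum to 1 (valence 4) → 3 H
  atom 12: C, bond orders sum to 2 (valence 4) → 2 H
  atom 13: C, bond orders sum to 3 (valence 4) → 1 H
  atom 14: C, bond orders sum to 4 (valence 4) → 0 H
  atom 15: N, bond orders sum to 1 (valence 3) → 2 H
  atom 16: O, bond orders sum to 2 (valence 2) → 0 H
  atom 17: C, bond orders sum to 2 (valence 4) → 2 H
  atom 18: C, bond orders sum to 4 (valence 4) → 0 H
  atom 19: O, bond orders sum to 2 (valence 2) → 0 H
  atom 20: C, bond orders sum to 1 (valence 4) → 3 H
Totals → C:13, H:16, Br:1, N:1, O:5.
In Hill order: C13H16BrNO5.

C13H16BrNO5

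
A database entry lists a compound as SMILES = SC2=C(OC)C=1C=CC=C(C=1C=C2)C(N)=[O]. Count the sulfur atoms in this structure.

1

Scan the SMILES for S atoms (remember two-letter symbols like Cl and Br are single atoms).
Sulfur count: 1.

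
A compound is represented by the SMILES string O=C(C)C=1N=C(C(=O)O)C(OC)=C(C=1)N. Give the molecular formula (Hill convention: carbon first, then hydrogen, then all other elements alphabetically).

C9H10N2O4

Walk through each heavy atom and fill implicit hydrogens from standard valence (C 4, N 3, O 2, S 2, halogen 1):
  atom 1: O, bond orders sum to 2 (valence 2) → 0 H
  atom 2: C, bond orders sum to 4 (valence 4) → 0 H
  atom 3: C, bond orders sum to 1 (valence 4) → 3 H
  atom 4: C, bond orders sum to 4 (valence 4) → 0 H
  atom 5: N, bond orders sum to 3 (valence 3) → 0 H
  atom 6: C, bond orders sum to 4 (valence 4) → 0 H
  atom 7: C, bond orders sum to 4 (valence 4) → 0 H
  atom 8: O, bond orders sum to 2 (valence 2) → 0 H
  atom 9: O, bond orders sum to 1 (valence 2) → 1 H
  atom 10: C, bond orders sum to 4 (valence 4) → 0 H
  atom 11: O, bond orders sum to 2 (valence 2) → 0 H
  atom 12: C, bond orders sum to 1 (valence 4) → 3 H
  atom 13: C, bond orders sum to 4 (valence 4) → 0 H
  atom 14: C, bond orders sum to 3 (valence 4) → 1 H
  atom 15: N, bond orders sum to 1 (valence 3) → 2 H
Totals → C:9, H:10, N:2, O:4.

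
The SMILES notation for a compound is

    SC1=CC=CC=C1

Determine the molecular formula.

Walk through each heavy atom and fill implicit hydrogens from standard valence (C 4, N 3, O 2, S 2, halogen 1):
  atom 1: S, bond orders sum to 1 (valence 2) → 1 H
  atom 2: C, bond orders sum to 4 (valence 4) → 0 H
  atom 3: C, bond orders sum to 3 (valence 4) → 1 H
  atom 4: C, bond orders sum to 3 (valence 4) → 1 H
  atom 5: C, bond orders sum to 3 (valence 4) → 1 H
  atom 6: C, bond orders sum to 3 (valence 4) → 1 H
  atom 7: C, bond orders sum to 3 (valence 4) → 1 H
Totals → C:6, H:6, S:1.

C6H6S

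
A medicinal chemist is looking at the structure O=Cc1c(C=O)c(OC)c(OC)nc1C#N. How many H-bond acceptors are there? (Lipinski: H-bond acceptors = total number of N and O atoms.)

N atoms: 2; O atoms: 4.
Lipinski HBA = 2 + 4 = 6.

6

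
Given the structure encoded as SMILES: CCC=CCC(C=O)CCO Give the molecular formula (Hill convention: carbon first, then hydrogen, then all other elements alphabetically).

Walk through each heavy atom and fill implicit hydrogens from standard valence (C 4, N 3, O 2, S 2, halogen 1):
  atom 1: C, bond orders sum to 1 (valence 4) → 3 H
  atom 2: C, bond orders sum to 2 (valence 4) → 2 H
  atom 3: C, bond orders sum to 3 (valence 4) → 1 H
  atom 4: C, bond orders sum to 3 (valence 4) → 1 H
  atom 5: C, bond orders sum to 2 (valence 4) → 2 H
  atom 6: C, bond orders sum to 3 (valence 4) → 1 H
  atom 7: C, bond orders sum to 3 (valence 4) → 1 H
  atom 8: O, bond orders sum to 2 (valence 2) → 0 H
  atom 9: C, bond orders sum to 2 (valence 4) → 2 H
  atom 10: C, bond orders sum to 2 (valence 4) → 2 H
  atom 11: O, bond orders sum to 1 (valence 2) → 1 H
Totals → C:9, H:16, O:2.

C9H16O2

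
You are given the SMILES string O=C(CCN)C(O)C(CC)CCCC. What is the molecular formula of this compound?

Walk through each heavy atom and fill implicit hydrogens from standard valence (C 4, N 3, O 2, S 2, halogen 1):
  atom 1: O, bond orders sum to 2 (valence 2) → 0 H
  atom 2: C, bond orders sum to 4 (valence 4) → 0 H
  atom 3: C, bond orders sum to 2 (valence 4) → 2 H
  atom 4: C, bond orders sum to 2 (valence 4) → 2 H
  atom 5: N, bond orders sum to 1 (valence 3) → 2 H
  atom 6: C, bond orders sum to 3 (valence 4) → 1 H
  atom 7: O, bond orders sum to 1 (valence 2) → 1 H
  atom 8: C, bond orders sum to 3 (valence 4) → 1 H
  atom 9: C, bond orders sum to 2 (valence 4) → 2 H
  atom 10: C, bond orders sum to 1 (valence 4) → 3 H
  atom 11: C, bond orders sum to 2 (valence 4) → 2 H
  atom 12: C, bond orders sum to 2 (valence 4) → 2 H
  atom 13: C, bond orders sum to 2 (valence 4) → 2 H
  atom 14: C, bond orders sum to 1 (valence 4) → 3 H
Totals → C:11, H:23, N:1, O:2.

C11H23NO2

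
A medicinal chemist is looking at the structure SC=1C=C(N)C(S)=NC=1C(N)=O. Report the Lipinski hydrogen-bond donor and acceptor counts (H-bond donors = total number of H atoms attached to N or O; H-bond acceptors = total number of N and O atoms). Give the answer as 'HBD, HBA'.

Donors: find every N or O and count the H atoms it carries.
  atom 5 (N): bond orders sum to 1 → 2 H
  atom 8 (N): bond orders sum to 3 → 0 H
  atom 11 (N): bond orders sum to 1 → 2 H
  atom 12 (O): bond orders sum to 2 → 0 H
Lipinski HBD = 4.
Acceptors: N atoms = 3, O atoms = 1 → HBA = 4.

4, 4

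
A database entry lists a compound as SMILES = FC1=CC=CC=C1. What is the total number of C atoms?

6

Count every carbon token in the SMILES (each C, including those in ring-closure positions and inside branches).
Carbon count: 6.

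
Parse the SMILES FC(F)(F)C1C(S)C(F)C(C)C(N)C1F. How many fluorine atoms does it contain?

Scan the SMILES for F atoms (remember two-letter symbols like Cl and Br are single atoms).
Fluorine count: 5.

5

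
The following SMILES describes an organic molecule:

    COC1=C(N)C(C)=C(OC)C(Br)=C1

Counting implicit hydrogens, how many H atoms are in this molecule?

12

Walk through each heavy atom and fill implicit hydrogens from standard valence (C 4, N 3, O 2, S 2, halogen 1):
  atom 1: C, bond orders sum to 1 (valence 4) → 3 H
  atom 2: O, bond orders sum to 2 (valence 2) → 0 H
  atom 3: C, bond orders sum to 4 (valence 4) → 0 H
  atom 4: C, bond orders sum to 4 (valence 4) → 0 H
  atom 5: N, bond orders sum to 1 (valence 3) → 2 H
  atom 6: C, bond orders sum to 4 (valence 4) → 0 H
  atom 7: C, bond orders sum to 1 (valence 4) → 3 H
  atom 8: C, bond orders sum to 4 (valence 4) → 0 H
  atom 9: O, bond orders sum to 2 (valence 2) → 0 H
  atom 10: C, bond orders sum to 1 (valence 4) → 3 H
  atom 11: C, bond orders sum to 4 (valence 4) → 0 H
  atom 12: Br (halogen, monovalent) → 0 H
  atom 13: C, bond orders sum to 3 (valence 4) → 1 H
Total hydrogens: 12.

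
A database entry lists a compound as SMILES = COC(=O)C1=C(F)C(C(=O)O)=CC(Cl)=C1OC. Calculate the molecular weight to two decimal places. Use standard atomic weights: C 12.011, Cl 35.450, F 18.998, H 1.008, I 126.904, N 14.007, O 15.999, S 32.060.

262.62 g/mol

First, the molecular formula is C10H8ClFO5 (counting implicit H from valence).
  C: 10 × 12.011 = 120.110
  Cl: 1 × 35.450 = 35.450
  F: 1 × 18.998 = 18.998
  H: 8 × 1.008 = 8.064
  O: 5 × 15.999 = 79.995
Sum: 10×12.011 + 1×35.450 + 1×18.998 + 8×1.008 + 5×15.999 = 262.617 → 262.62 g/mol.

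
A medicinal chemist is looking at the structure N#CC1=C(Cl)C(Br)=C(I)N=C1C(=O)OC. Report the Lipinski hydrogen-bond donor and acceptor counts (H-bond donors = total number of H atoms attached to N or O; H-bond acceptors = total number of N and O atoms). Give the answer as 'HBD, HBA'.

0, 4

Donors: find every N or O and count the H atoms it carries.
  atom 1 (N): bond orders sum to 3 → 0 H
  atom 10 (N): bond orders sum to 3 → 0 H
  atom 13 (O): bond orders sum to 2 → 0 H
  atom 14 (O): bond orders sum to 2 → 0 H
Lipinski HBD = 0.
Acceptors: N atoms = 2, O atoms = 2 → HBA = 4.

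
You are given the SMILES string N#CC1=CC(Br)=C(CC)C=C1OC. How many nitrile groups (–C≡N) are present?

1

The nitrile motif appears at heavy-atom position 2 in the SMILES.
Other groups present: 1 ether.
Nitrile count: 1.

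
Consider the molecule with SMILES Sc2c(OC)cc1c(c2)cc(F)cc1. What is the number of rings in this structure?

In SMILES, each pair of matching ring-closure digits denotes one ring-closing bond; the number of such bonds equals the number of independent rings.
Ring-closure bonds here: 2.

2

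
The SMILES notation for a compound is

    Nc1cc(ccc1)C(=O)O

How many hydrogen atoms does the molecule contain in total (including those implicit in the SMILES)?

Walk through each heavy atom and fill implicit hydrogens from standard valence (C 4, N 3, O 2, S 2, halogen 1); for lowercase aromatic atoms, an aromatic c carries 1 H when it has two neighbours and 0 H with three, and aromatic n carries 0 H:
  atom 1: N, bond orders sum to 1 (valence 3) → 2 H
  atom 2: aromatic c, 3 neighbours → 0 H
  atom 3: aromatic c, 2 neighbours → 1 H
  atom 4: aromatic c, 3 neighbours → 0 H
  atom 5: aromatic c, 2 neighbours → 1 H
  atom 6: aromatic c, 2 neighbours → 1 H
  atom 7: aromatic c, 2 neighbours → 1 H
  atom 8: C, bond orders sum to 4 (valence 4) → 0 H
  atom 9: O, bond orders sum to 2 (valence 2) → 0 H
  atom 10: O, bond orders sum to 1 (valence 2) → 1 H
Total hydrogens: 7.

7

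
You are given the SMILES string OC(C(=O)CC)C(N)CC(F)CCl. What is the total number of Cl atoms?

Scan the SMILES for Cl atoms (remember two-letter symbols like Cl and Br are single atoms).
Chlorine count: 1.

1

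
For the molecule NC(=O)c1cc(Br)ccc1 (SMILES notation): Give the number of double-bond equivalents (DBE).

5

Molecular formula: C7H6BrNO.
DoU = (2C + 2 + N − H − X) / 2, where X is the halogen count and O/S are ignored.
    = (2·7 + 2 + 1 − 6 − 1) / 2 = 10 / 2 = 5.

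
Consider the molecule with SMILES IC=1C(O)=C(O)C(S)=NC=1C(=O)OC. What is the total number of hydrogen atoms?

Walk through each heavy atom and fill implicit hydrogens from standard valence (C 4, N 3, O 2, S 2, halogen 1):
  atom 1: I (halogen, monovalent) → 0 H
  atom 2: C, bond orders sum to 4 (valence 4) → 0 H
  atom 3: C, bond orders sum to 4 (valence 4) → 0 H
  atom 4: O, bond orders sum to 1 (valence 2) → 1 H
  atom 5: C, bond orders sum to 4 (valence 4) → 0 H
  atom 6: O, bond orders sum to 1 (valence 2) → 1 H
  atom 7: C, bond orders sum to 4 (valence 4) → 0 H
  atom 8: S, bond orders sum to 1 (valence 2) → 1 H
  atom 9: N, bond orders sum to 3 (valence 3) → 0 H
  atom 10: C, bond orders sum to 4 (valence 4) → 0 H
  atom 11: C, bond orders sum to 4 (valence 4) → 0 H
  atom 12: O, bond orders sum to 2 (valence 2) → 0 H
  atom 13: O, bond orders sum to 2 (valence 2) → 0 H
  atom 14: C, bond orders sum to 1 (valence 4) → 3 H
Total hydrogens: 6.

6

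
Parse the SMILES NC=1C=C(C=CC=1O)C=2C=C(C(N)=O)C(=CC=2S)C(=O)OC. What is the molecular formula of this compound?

C15H14N2O4S

Walk through each heavy atom and fill implicit hydrogens from standard valence (C 4, N 3, O 2, S 2, halogen 1):
  atom 1: N, bond orders sum to 1 (valence 3) → 2 H
  atom 2: C, bond orders sum to 4 (valence 4) → 0 H
  atom 3: C, bond orders sum to 3 (valence 4) → 1 H
  atom 4: C, bond orders sum to 4 (valence 4) → 0 H
  atom 5: C, bond orders sum to 3 (valence 4) → 1 H
  atom 6: C, bond orders sum to 3 (valence 4) → 1 H
  atom 7: C, bond orders sum to 4 (valence 4) → 0 H
  atom 8: O, bond orders sum to 1 (valence 2) → 1 H
  atom 9: C, bond orders sum to 4 (valence 4) → 0 H
  atom 10: C, bond orders sum to 3 (valence 4) → 1 H
  atom 11: C, bond orders sum to 4 (valence 4) → 0 H
  atom 12: C, bond orders sum to 4 (valence 4) → 0 H
  atom 13: N, bond orders sum to 1 (valence 3) → 2 H
  atom 14: O, bond orders sum to 2 (valence 2) → 0 H
  atom 15: C, bond orders sum to 4 (valence 4) → 0 H
  atom 16: C, bond orders sum to 3 (valence 4) → 1 H
  atom 17: C, bond orders sum to 4 (valence 4) → 0 H
  atom 18: S, bond orders sum to 1 (valence 2) → 1 H
  atom 19: C, bond orders sum to 4 (valence 4) → 0 H
  atom 20: O, bond orders sum to 2 (valence 2) → 0 H
  atom 21: O, bond orders sum to 2 (valence 2) → 0 H
  atom 22: C, bond orders sum to 1 (valence 4) → 3 H
Totals → C:15, H:14, N:2, O:4, S:1.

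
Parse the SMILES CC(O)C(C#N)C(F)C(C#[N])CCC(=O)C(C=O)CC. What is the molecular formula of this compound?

C14H19FN2O3

Walk through each heavy atom and fill implicit hydrogens from standard valence (C 4, N 3, O 2, S 2, halogen 1):
  atom 1: C, bond orders sum to 1 (valence 4) → 3 H
  atom 2: C, bond orders sum to 3 (valence 4) → 1 H
  atom 3: O, bond orders sum to 1 (valence 2) → 1 H
  atom 4: C, bond orders sum to 3 (valence 4) → 1 H
  atom 5: C, bond orders sum to 4 (valence 4) → 0 H
  atom 6: N, bond orders sum to 3 (valence 3) → 0 H
  atom 7: C, bond orders sum to 3 (valence 4) → 1 H
  atom 8: F (halogen, monovalent) → 0 H
  atom 9: C, bond orders sum to 3 (valence 4) → 1 H
  atom 10: C, bond orders sum to 4 (valence 4) → 0 H
  atom 11: N with explicit H count 0
  atom 12: C, bond orders sum to 2 (valence 4) → 2 H
  atom 13: C, bond orders sum to 2 (valence 4) → 2 H
  atom 14: C, bond orders sum to 4 (valence 4) → 0 H
  atom 15: O, bond orders sum to 2 (valence 2) → 0 H
  atom 16: C, bond orders sum to 3 (valence 4) → 1 H
  atom 17: C, bond orders sum to 3 (valence 4) → 1 H
  atom 18: O, bond orders sum to 2 (valence 2) → 0 H
  atom 19: C, bond orders sum to 2 (valence 4) → 2 H
  atom 20: C, bond orders sum to 1 (valence 4) → 3 H
Totals → C:14, H:19, F:1, N:2, O:3.
In Hill order: C14H19FN2O3.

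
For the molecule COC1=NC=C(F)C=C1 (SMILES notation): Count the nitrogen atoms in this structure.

1

Scan the SMILES for N atoms (remember two-letter symbols like Cl and Br are single atoms).
Nitrogen count: 1.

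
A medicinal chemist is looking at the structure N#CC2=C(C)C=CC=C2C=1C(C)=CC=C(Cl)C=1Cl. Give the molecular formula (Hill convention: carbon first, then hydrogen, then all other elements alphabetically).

Walk through each heavy atom and fill implicit hydrogens from standard valence (C 4, N 3, O 2, S 2, halogen 1):
  atom 1: N, bond orders sum to 3 (valence 3) → 0 H
  atom 2: C, bond orders sum to 4 (valence 4) → 0 H
  atom 3: C, bond orders sum to 4 (valence 4) → 0 H
  atom 4: C, bond orders sum to 4 (valence 4) → 0 H
  atom 5: C, bond orders sum to 1 (valence 4) → 3 H
  atom 6: C, bond orders sum to 3 (valence 4) → 1 H
  atom 7: C, bond orders sum to 3 (valence 4) → 1 H
  atom 8: C, bond orders sum to 3 (valence 4) → 1 H
  atom 9: C, bond orders sum to 4 (valence 4) → 0 H
  atom 10: C, bond orders sum to 4 (valence 4) → 0 H
  atom 11: C, bond orders sum to 4 (valence 4) → 0 H
  atom 12: C, bond orders sum to 1 (valence 4) → 3 H
  atom 13: C, bond orders sum to 3 (valence 4) → 1 H
  atom 14: C, bond orders sum to 3 (valence 4) → 1 H
  atom 15: C, bond orders sum to 4 (valence 4) → 0 H
  atom 16: Cl (halogen, monovalent) → 0 H
  atom 17: C, bond orders sum to 4 (valence 4) → 0 H
  atom 18: Cl (halogen, monovalent) → 0 H
Totals → C:15, H:11, Cl:2, N:1.
In Hill order: C15H11Cl2N.

C15H11Cl2N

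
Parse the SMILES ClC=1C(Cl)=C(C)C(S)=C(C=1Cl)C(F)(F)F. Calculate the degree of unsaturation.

Degree of unsaturation = (number of rings) + (number of π bonds).
Ring closures in the SMILES: 1.
π bonds: 3 double bonds (each 1 DoU) → 3 DoU from unsaturation.
Total DoU = 1 + 3 = 4.

4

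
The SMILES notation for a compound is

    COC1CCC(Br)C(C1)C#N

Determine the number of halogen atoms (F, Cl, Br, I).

1

Halogen atoms appear at heavy-atom position 7 (1×Br).
Other groups present: 1 ether, 1 nitrile.
Halogen count: 1.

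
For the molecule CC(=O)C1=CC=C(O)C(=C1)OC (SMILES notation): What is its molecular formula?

Walk through each heavy atom and fill implicit hydrogens from standard valence (C 4, N 3, O 2, S 2, halogen 1):
  atom 1: C, bond orders sum to 1 (valence 4) → 3 H
  atom 2: C, bond orders sum to 4 (valence 4) → 0 H
  atom 3: O, bond orders sum to 2 (valence 2) → 0 H
  atom 4: C, bond orders sum to 4 (valence 4) → 0 H
  atom 5: C, bond orders sum to 3 (valence 4) → 1 H
  atom 6: C, bond orders sum to 3 (valence 4) → 1 H
  atom 7: C, bond orders sum to 4 (valence 4) → 0 H
  atom 8: O, bond orders sum to 1 (valence 2) → 1 H
  atom 9: C, bond orders sum to 4 (valence 4) → 0 H
  atom 10: C, bond orders sum to 3 (valence 4) → 1 H
  atom 11: O, bond orders sum to 2 (valence 2) → 0 H
  atom 12: C, bond orders sum to 1 (valence 4) → 3 H
Totals → C:9, H:10, O:3.

C9H10O3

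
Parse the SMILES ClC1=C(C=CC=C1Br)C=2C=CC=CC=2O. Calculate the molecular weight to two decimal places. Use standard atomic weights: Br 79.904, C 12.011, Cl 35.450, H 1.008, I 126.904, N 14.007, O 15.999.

First, the molecular formula is C12H8BrClO (counting implicit H from valence).
  Br: 1 × 79.904 = 79.904
  C: 12 × 12.011 = 144.132
  Cl: 1 × 35.450 = 35.450
  H: 8 × 1.008 = 8.064
  O: 1 × 15.999 = 15.999
Sum: 1×79.904 + 12×12.011 + 1×35.450 + 8×1.008 + 1×15.999 = 283.549 → 283.55 g/mol.

283.55 g/mol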